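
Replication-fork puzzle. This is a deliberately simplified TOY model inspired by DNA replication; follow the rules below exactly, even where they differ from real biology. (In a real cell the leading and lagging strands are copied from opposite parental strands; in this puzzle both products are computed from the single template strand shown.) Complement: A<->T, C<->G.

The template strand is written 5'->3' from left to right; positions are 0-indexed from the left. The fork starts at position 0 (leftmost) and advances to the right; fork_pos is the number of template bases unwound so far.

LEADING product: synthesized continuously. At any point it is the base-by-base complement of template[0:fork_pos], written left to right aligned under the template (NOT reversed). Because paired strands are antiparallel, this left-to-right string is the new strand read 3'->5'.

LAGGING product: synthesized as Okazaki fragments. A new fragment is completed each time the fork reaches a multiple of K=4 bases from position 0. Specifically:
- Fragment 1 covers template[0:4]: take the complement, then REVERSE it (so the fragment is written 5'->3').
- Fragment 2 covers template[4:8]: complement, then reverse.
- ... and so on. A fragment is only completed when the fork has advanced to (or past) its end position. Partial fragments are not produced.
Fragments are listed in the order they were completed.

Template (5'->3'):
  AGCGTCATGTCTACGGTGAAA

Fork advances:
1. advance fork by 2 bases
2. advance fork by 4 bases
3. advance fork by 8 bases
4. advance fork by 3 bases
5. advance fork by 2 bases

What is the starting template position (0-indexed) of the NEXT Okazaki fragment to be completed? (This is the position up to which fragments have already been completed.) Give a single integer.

Answer: 16

Derivation:
Step 1: advance 2 -> fork_pos = 0 + 2 = 2. Next multiple of 4 is 4 (not reached); still 0 fragment(s).
Step 2: advance 4 -> fork_pos = 2 + 4 = 6. Reached multiple(s) of 4: 4 -> fragment 1 completed (1 total).
Step 3: advance 8 -> fork_pos = 6 + 8 = 14. Reached multiple(s) of 4: 8, 12 -> fragments 2-3 completed (3 total).
Step 4: advance 3 -> fork_pos = 14 + 3 = 17. Reached multiple(s) of 4: 16 -> fragment 4 completed (4 total).
Step 5: advance 2 -> fork_pos = 17 + 2 = 19. Next multiple of 4 is 20 (not reached); still 4 fragment(s).
4 fragment(s) completed, covering template[0:16] (4 x 4 = 16). The next fragment, fragment 5, covers template[16:20], so it starts at position 16.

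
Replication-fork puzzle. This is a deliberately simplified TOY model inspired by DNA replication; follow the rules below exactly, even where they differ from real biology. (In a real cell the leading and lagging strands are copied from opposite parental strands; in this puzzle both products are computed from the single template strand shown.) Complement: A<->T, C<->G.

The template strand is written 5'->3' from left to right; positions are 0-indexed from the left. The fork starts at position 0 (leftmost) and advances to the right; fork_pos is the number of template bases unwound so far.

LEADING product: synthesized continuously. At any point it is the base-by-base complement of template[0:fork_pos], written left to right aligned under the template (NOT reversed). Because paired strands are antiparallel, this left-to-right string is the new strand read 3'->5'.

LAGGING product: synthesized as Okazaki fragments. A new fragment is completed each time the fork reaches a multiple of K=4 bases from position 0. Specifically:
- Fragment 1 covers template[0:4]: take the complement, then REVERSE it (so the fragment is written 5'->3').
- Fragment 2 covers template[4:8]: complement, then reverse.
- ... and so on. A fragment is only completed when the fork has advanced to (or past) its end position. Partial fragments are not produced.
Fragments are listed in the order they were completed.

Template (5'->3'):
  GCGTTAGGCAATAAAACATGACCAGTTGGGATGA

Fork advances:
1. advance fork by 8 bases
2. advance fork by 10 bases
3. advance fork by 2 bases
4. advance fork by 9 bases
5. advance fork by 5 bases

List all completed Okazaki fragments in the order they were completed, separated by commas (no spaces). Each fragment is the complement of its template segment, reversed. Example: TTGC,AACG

Answer: ACGC,CCTA,ATTG,TTTT,CATG,TGGT,CAAC,ATCC

Derivation:
Step 1: advance 8 -> fork_pos = 0 + 8 = 8. Reached multiple(s) of 4: 4, 8 -> fragments 1-2 completed (2 total).
Step 2: advance 10 -> fork_pos = 8 + 10 = 18. Reached multiple(s) of 4: 12, 16 -> fragments 3-4 completed (4 total).
Step 3: advance 2 -> fork_pos = 18 + 2 = 20. Reached multiple(s) of 4: 20 -> fragment 5 completed (5 total).
Step 4: advance 9 -> fork_pos = 20 + 9 = 29. Reached multiple(s) of 4: 24, 28 -> fragments 6-7 completed (7 total).
Step 5: advance 5 -> fork_pos = 29 + 5 = 34. Reached multiple(s) of 4: 32 -> fragment 8 completed (8 total).
Final fork_pos = 34, so 8 fragment(s) are complete. Build each: template segment -> complement -> reverse.
Fragment 1: template[0:4] = GCGT -> complement CGCA -> reversed ACGC
Fragment 2: template[4:8] = TAGG -> complement ATCC -> reversed CCTA
Fragment 3: template[8:12] = CAAT -> complement GTTA -> reversed ATTG
Fragment 4: template[12:16] = AAAA -> complement TTTT -> reversed TTTT
Fragment 5: template[16:20] = CATG -> complement GTAC -> reversed CATG
Fragment 6: template[20:24] = ACCA -> complement TGGT -> reversed TGGT
Fragment 7: template[24:28] = GTTG -> complement CAAC -> reversed CAAC
Fragment 8: template[28:32] = GGAT -> complement CCTA -> reversed ATCC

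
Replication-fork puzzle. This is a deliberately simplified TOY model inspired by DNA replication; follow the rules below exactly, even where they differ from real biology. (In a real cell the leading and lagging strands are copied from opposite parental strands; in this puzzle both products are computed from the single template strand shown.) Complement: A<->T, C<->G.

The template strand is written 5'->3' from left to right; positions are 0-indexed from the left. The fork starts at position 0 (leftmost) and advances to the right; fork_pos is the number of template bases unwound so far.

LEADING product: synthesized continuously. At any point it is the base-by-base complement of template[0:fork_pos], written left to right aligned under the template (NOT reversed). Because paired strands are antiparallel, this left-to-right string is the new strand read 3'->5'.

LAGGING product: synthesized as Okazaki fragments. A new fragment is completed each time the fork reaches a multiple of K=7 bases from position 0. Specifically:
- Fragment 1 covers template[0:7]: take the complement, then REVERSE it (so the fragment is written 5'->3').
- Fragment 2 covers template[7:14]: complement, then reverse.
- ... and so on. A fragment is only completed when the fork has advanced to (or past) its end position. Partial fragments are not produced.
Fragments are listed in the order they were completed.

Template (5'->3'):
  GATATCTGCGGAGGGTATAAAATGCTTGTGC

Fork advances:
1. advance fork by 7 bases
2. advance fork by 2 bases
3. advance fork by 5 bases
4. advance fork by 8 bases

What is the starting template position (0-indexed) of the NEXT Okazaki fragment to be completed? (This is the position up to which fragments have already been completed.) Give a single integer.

Step 1: advance 7 -> fork_pos = 0 + 7 = 7. Reached multiple(s) of 7: 7 -> fragment 1 completed (1 total).
Step 2: advance 2 -> fork_pos = 7 + 2 = 9. Next multiple of 7 is 14 (not reached); still 1 fragment(s).
Step 3: advance 5 -> fork_pos = 9 + 5 = 14. Reached multiple(s) of 7: 14 -> fragment 2 completed (2 total).
Step 4: advance 8 -> fork_pos = 14 + 8 = 22. Reached multiple(s) of 7: 21 -> fragment 3 completed (3 total).
3 fragment(s) completed, covering template[0:21] (3 x 7 = 21). The next fragment, fragment 4, covers template[21:28], so it starts at position 21.

Answer: 21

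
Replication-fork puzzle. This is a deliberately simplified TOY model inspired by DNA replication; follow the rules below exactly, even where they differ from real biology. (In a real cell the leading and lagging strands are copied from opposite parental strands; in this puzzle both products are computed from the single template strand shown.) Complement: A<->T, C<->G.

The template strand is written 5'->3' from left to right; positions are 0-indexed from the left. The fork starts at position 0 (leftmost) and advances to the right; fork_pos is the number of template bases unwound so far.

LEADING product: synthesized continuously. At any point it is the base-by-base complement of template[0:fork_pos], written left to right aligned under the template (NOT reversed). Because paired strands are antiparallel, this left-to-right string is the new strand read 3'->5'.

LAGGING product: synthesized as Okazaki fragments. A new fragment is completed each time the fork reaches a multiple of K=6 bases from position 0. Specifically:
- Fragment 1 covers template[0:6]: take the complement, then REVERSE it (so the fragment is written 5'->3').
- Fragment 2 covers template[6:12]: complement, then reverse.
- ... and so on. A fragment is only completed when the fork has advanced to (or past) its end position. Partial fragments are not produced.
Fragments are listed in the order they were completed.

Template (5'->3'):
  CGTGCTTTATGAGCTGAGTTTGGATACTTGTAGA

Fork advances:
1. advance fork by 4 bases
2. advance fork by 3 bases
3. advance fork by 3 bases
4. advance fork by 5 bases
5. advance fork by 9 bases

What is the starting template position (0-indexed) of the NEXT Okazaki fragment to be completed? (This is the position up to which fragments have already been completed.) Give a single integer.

Answer: 24

Derivation:
Step 1: advance 4 -> fork_pos = 0 + 4 = 4. Next multiple of 6 is 6 (not reached); still 0 fragment(s).
Step 2: advance 3 -> fork_pos = 4 + 3 = 7. Reached multiple(s) of 6: 6 -> fragment 1 completed (1 total).
Step 3: advance 3 -> fork_pos = 7 + 3 = 10. Next multiple of 6 is 12 (not reached); still 1 fragment(s).
Step 4: advance 5 -> fork_pos = 10 + 5 = 15. Reached multiple(s) of 6: 12 -> fragment 2 completed (2 total).
Step 5: advance 9 -> fork_pos = 15 + 9 = 24. Reached multiple(s) of 6: 18, 24 -> fragments 3-4 completed (4 total).
4 fragment(s) completed, covering template[0:24] (4 x 6 = 24). The next fragment, fragment 5, covers template[24:30], so it starts at position 24.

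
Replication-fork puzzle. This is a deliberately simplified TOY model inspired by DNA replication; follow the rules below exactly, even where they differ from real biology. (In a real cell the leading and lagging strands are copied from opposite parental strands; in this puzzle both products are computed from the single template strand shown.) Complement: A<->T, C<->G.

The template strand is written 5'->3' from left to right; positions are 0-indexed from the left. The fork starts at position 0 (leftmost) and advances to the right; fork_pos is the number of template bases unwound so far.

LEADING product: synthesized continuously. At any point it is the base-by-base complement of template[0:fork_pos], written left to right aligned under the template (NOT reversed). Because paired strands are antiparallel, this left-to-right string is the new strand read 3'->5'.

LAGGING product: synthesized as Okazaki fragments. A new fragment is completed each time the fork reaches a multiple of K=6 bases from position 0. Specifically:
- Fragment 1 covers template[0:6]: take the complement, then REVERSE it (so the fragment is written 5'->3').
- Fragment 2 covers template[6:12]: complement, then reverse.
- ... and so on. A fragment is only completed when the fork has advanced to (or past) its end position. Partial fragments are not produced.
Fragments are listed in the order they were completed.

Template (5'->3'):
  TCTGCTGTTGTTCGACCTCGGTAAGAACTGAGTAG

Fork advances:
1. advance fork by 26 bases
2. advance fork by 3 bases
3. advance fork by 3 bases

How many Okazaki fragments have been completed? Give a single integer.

Answer: 5

Derivation:
Step 1: advance 26 -> fork_pos = 0 + 26 = 26. Reached multiple(s) of 6: 6, 12, 18, 24 -> fragments 1-4 completed (4 total).
Step 2: advance 3 -> fork_pos = 26 + 3 = 29. Next multiple of 6 is 30 (not reached); still 4 fragment(s).
Step 3: advance 3 -> fork_pos = 29 + 3 = 32. Reached multiple(s) of 6: 30 -> fragment 5 completed (5 total).
Check: final fork_pos = 32; the multiples of 6 that are <= 32 are 6..30 -> 32 // 6 = 5 completed fragment(s).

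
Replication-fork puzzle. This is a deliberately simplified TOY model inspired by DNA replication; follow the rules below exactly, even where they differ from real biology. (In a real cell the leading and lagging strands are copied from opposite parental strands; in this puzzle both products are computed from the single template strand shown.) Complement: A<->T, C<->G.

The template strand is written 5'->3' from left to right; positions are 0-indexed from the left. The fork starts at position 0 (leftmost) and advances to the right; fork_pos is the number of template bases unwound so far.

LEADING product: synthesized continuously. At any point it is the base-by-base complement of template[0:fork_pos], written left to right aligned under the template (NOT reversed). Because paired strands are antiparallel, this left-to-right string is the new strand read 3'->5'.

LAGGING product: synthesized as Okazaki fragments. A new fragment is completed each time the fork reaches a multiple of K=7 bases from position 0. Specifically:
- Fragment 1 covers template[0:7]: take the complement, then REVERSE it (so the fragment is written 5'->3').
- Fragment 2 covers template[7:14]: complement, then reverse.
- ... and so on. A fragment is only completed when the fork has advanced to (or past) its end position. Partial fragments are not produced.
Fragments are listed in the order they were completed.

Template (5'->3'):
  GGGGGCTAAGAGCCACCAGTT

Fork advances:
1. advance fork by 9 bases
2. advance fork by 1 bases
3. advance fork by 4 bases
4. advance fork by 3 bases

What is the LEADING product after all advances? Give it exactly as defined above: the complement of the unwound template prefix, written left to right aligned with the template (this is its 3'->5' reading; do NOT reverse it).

Answer: CCCCCGATTCTCGGTGG

Derivation:
Step 1: advance 9 -> fork_pos = 0 + 9 = 9.
Step 2: advance 1 -> fork_pos = 9 + 1 = 10.
Step 3: advance 4 -> fork_pos = 10 + 4 = 14.
Step 4: advance 3 -> fork_pos = 14 + 3 = 17.
Unwound prefix: template[0:17] = GGGGGCTAAGAGCCACC
Complement it base by base (A<->T, C<->G), keeping left-to-right order:
  [0:5] GGGGG -> CCCCC
  [5:10] CTAAG -> GATTC
  [10:15] AGCCA -> TCGGT
  [15:17] CC -> GG
Concatenate: CCCCCGATTCTCGGTGG (length 17; written aligned with the template, i.e. 3'->5').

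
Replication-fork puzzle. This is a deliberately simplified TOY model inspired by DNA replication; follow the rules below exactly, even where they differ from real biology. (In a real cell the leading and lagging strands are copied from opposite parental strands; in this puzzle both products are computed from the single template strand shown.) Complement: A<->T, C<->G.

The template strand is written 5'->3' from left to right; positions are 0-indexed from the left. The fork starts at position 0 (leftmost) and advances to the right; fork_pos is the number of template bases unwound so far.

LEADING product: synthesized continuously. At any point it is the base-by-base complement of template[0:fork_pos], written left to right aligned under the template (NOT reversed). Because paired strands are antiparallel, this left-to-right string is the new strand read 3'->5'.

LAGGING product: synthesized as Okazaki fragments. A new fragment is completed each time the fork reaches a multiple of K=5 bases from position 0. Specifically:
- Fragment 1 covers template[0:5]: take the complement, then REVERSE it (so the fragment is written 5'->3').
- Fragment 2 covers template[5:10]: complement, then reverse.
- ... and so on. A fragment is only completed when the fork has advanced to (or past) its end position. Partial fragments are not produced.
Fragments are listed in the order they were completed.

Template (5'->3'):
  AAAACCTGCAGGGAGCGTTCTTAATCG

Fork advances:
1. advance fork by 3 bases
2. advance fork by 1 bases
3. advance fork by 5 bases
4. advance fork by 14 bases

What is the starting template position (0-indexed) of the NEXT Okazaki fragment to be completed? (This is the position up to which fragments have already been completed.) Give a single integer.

Answer: 20

Derivation:
Step 1: advance 3 -> fork_pos = 0 + 3 = 3. Next multiple of 5 is 5 (not reached); still 0 fragment(s).
Step 2: advance 1 -> fork_pos = 3 + 1 = 4. Next multiple of 5 is 5 (not reached); still 0 fragment(s).
Step 3: advance 5 -> fork_pos = 4 + 5 = 9. Reached multiple(s) of 5: 5 -> fragment 1 completed (1 total).
Step 4: advance 14 -> fork_pos = 9 + 14 = 23. Reached multiple(s) of 5: 10, 15, 20 -> fragments 2-4 completed (4 total).
4 fragment(s) completed, covering template[0:20] (4 x 5 = 20). The next fragment, fragment 5, covers template[20:25], so it starts at position 20.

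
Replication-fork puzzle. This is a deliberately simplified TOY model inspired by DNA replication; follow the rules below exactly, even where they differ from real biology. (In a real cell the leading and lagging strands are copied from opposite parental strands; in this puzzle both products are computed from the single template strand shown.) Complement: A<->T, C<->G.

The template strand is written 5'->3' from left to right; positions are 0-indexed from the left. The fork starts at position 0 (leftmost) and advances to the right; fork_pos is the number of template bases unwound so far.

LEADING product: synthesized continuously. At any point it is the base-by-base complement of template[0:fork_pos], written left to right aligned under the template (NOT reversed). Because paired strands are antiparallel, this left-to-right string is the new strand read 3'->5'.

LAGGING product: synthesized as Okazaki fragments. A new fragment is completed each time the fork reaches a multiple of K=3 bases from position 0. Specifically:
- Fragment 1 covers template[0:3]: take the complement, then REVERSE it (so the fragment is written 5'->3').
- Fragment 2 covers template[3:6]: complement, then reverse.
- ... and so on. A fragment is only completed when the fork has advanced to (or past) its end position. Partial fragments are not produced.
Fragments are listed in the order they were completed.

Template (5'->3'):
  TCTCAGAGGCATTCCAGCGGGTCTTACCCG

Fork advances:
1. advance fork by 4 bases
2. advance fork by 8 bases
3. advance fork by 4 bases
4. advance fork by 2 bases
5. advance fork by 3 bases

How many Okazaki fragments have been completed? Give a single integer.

Step 1: advance 4 -> fork_pos = 0 + 4 = 4. Reached multiple(s) of 3: 3 -> fragment 1 completed (1 total).
Step 2: advance 8 -> fork_pos = 4 + 8 = 12. Reached multiple(s) of 3: 6, 9, 12 -> fragments 2-4 completed (4 total).
Step 3: advance 4 -> fork_pos = 12 + 4 = 16. Reached multiple(s) of 3: 15 -> fragment 5 completed (5 total).
Step 4: advance 2 -> fork_pos = 16 + 2 = 18. Reached multiple(s) of 3: 18 -> fragment 6 completed (6 total).
Step 5: advance 3 -> fork_pos = 18 + 3 = 21. Reached multiple(s) of 3: 21 -> fragment 7 completed (7 total).
Check: final fork_pos = 21; the multiples of 3 that are <= 21 are 3..21 -> 21 // 3 = 7 completed fragment(s).

Answer: 7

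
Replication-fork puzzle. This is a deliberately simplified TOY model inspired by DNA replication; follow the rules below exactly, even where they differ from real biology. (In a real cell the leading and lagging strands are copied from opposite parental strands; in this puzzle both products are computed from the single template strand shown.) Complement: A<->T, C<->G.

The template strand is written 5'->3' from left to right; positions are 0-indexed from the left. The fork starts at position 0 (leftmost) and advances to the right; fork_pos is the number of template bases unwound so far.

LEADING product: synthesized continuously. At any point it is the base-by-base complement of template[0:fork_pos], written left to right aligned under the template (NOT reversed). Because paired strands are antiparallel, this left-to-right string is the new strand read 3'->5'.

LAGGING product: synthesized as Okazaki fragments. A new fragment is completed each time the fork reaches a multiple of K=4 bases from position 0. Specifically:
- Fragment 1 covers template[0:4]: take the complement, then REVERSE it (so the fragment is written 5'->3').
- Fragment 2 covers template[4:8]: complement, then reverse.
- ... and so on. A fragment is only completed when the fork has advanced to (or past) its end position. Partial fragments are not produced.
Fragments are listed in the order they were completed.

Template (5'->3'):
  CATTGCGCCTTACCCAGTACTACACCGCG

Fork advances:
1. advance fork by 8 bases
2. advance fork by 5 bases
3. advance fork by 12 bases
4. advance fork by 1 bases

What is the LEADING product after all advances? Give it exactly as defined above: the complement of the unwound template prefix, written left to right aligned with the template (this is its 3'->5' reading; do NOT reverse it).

Step 1: advance 8 -> fork_pos = 0 + 8 = 8.
Step 2: advance 5 -> fork_pos = 8 + 5 = 13.
Step 3: advance 12 -> fork_pos = 13 + 12 = 25.
Step 4: advance 1 -> fork_pos = 25 + 1 = 26.
Unwound prefix: template[0:26] = CATTGCGCCTTACCCAGTACTACACC
Complement it base by base (A<->T, C<->G), keeping left-to-right order:
  [0:5] CATTG -> GTAAC
  [5:10] CGCCT -> GCGGA
  [10:15] TACCC -> ATGGG
  [15:20] AGTAC -> TCATG
  [20:25] TACAC -> ATGTG
  [25:26] C -> G
Concatenate: GTAACGCGGAATGGGTCATGATGTGG (length 26; written aligned with the template, i.e. 3'->5').

Answer: GTAACGCGGAATGGGTCATGATGTGG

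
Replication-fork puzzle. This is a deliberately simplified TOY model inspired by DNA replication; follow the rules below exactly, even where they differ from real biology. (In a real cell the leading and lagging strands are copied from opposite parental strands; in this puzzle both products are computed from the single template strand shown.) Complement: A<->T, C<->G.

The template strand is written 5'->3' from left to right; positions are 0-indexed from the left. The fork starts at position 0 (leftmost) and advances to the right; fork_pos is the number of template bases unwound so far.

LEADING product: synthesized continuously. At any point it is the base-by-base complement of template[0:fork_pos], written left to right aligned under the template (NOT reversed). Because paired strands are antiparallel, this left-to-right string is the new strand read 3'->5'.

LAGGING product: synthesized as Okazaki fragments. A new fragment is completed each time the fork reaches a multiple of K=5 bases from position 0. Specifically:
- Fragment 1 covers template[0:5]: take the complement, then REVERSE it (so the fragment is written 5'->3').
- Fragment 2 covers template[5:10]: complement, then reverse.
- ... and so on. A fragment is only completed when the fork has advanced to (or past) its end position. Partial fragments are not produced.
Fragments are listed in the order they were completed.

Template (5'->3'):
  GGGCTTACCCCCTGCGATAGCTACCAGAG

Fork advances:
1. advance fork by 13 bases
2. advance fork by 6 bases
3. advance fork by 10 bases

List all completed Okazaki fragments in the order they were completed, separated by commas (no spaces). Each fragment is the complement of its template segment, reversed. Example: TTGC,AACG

Answer: AGCCC,GGGTA,GCAGG,CTATC,GGTAG

Derivation:
Step 1: advance 13 -> fork_pos = 0 + 13 = 13. Reached multiple(s) of 5: 5, 10 -> fragments 1-2 completed (2 total).
Step 2: advance 6 -> fork_pos = 13 + 6 = 19. Reached multiple(s) of 5: 15 -> fragment 3 completed (3 total).
Step 3: advance 10 -> fork_pos = 19 + 10 = 29. Reached multiple(s) of 5: 20, 25 -> fragments 4-5 completed (5 total).
Final fork_pos = 29, so 5 fragment(s) are complete. Build each: template segment -> complement -> reverse.
Fragment 1: template[0:5] = GGGCT -> complement CCCGA -> reversed AGCCC
Fragment 2: template[5:10] = TACCC -> complement ATGGG -> reversed GGGTA
Fragment 3: template[10:15] = CCTGC -> complement GGACG -> reversed GCAGG
Fragment 4: template[15:20] = GATAG -> complement CTATC -> reversed CTATC
Fragment 5: template[20:25] = CTACC -> complement GATGG -> reversed GGTAG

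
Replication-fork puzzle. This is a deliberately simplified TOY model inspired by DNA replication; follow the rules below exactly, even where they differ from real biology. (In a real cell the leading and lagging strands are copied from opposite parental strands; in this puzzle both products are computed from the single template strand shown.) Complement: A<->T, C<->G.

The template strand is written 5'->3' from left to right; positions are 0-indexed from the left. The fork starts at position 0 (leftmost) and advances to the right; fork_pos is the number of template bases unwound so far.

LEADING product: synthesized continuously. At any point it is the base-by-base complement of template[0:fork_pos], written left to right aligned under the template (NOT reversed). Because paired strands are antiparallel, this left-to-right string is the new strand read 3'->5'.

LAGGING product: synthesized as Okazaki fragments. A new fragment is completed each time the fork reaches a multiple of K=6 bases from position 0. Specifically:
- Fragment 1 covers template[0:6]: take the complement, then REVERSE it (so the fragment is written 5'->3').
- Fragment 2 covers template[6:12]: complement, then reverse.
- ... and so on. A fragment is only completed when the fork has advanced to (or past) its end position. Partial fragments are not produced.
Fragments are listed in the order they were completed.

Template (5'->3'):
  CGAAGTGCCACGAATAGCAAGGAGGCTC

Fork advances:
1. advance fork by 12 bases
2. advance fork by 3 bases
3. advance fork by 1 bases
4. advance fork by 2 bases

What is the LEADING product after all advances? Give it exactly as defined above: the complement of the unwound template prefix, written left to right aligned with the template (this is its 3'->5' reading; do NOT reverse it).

Answer: GCTTCACGGTGCTTATCG

Derivation:
Step 1: advance 12 -> fork_pos = 0 + 12 = 12.
Step 2: advance 3 -> fork_pos = 12 + 3 = 15.
Step 3: advance 1 -> fork_pos = 15 + 1 = 16.
Step 4: advance 2 -> fork_pos = 16 + 2 = 18.
Unwound prefix: template[0:18] = CGAAGTGCCACGAATAGC
Complement it base by base (A<->T, C<->G), keeping left-to-right order:
  [0:5] CGAAG -> GCTTC
  [5:10] TGCCA -> ACGGT
  [10:15] CGAAT -> GCTTA
  [15:18] AGC -> TCG
Concatenate: GCTTCACGGTGCTTATCG (length 18; written aligned with the template, i.e. 3'->5').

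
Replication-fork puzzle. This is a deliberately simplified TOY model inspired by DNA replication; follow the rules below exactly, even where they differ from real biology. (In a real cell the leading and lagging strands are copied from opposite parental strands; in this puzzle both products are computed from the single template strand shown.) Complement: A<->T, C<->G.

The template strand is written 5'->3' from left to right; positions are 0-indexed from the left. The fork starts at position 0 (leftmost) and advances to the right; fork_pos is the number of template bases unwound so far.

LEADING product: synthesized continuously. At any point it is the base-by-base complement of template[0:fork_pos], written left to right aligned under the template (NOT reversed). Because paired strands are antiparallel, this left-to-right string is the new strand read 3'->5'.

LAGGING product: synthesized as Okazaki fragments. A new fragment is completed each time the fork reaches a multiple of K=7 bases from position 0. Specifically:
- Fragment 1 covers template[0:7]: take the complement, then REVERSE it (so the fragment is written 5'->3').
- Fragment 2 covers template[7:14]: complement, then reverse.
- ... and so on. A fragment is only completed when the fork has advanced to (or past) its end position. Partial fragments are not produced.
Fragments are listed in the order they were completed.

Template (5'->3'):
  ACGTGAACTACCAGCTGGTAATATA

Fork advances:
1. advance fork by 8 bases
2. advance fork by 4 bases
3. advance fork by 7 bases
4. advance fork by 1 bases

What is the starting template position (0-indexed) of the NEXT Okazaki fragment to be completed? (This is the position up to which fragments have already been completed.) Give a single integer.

Step 1: advance 8 -> fork_pos = 0 + 8 = 8. Reached multiple(s) of 7: 7 -> fragment 1 completed (1 total).
Step 2: advance 4 -> fork_pos = 8 + 4 = 12. Next multiple of 7 is 14 (not reached); still 1 fragment(s).
Step 3: advance 7 -> fork_pos = 12 + 7 = 19. Reached multiple(s) of 7: 14 -> fragment 2 completed (2 total).
Step 4: advance 1 -> fork_pos = 19 + 1 = 20. Next multiple of 7 is 21 (not reached); still 2 fragment(s).
2 fragment(s) completed, covering template[0:14] (2 x 7 = 14). The next fragment, fragment 3, covers template[14:21], so it starts at position 14.

Answer: 14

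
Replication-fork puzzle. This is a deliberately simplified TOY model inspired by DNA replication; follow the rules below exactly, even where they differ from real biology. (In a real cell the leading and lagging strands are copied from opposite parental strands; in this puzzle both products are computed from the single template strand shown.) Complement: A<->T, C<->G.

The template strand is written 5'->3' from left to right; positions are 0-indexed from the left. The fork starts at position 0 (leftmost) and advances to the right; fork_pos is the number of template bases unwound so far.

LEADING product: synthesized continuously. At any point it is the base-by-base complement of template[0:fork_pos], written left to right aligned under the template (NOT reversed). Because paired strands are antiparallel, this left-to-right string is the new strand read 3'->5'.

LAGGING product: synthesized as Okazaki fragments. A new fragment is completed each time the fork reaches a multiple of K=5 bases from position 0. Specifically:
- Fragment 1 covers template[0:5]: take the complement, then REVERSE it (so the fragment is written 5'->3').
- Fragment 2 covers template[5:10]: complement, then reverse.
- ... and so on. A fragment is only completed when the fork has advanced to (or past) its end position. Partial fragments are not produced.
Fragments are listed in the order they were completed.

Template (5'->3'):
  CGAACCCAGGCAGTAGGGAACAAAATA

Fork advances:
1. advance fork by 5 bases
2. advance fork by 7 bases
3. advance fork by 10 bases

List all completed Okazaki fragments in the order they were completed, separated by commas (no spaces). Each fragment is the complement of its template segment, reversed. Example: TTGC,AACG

Answer: GTTCG,CCTGG,TACTG,TTCCC

Derivation:
Step 1: advance 5 -> fork_pos = 0 + 5 = 5. Reached multiple(s) of 5: 5 -> fragment 1 completed (1 total).
Step 2: advance 7 -> fork_pos = 5 + 7 = 12. Reached multiple(s) of 5: 10 -> fragment 2 completed (2 total).
Step 3: advance 10 -> fork_pos = 12 + 10 = 22. Reached multiple(s) of 5: 15, 20 -> fragments 3-4 completed (4 total).
Final fork_pos = 22, so 4 fragment(s) are complete. Build each: template segment -> complement -> reverse.
Fragment 1: template[0:5] = CGAAC -> complement GCTTG -> reversed GTTCG
Fragment 2: template[5:10] = CCAGG -> complement GGTCC -> reversed CCTGG
Fragment 3: template[10:15] = CAGTA -> complement GTCAT -> reversed TACTG
Fragment 4: template[15:20] = GGGAA -> complement CCCTT -> reversed TTCCC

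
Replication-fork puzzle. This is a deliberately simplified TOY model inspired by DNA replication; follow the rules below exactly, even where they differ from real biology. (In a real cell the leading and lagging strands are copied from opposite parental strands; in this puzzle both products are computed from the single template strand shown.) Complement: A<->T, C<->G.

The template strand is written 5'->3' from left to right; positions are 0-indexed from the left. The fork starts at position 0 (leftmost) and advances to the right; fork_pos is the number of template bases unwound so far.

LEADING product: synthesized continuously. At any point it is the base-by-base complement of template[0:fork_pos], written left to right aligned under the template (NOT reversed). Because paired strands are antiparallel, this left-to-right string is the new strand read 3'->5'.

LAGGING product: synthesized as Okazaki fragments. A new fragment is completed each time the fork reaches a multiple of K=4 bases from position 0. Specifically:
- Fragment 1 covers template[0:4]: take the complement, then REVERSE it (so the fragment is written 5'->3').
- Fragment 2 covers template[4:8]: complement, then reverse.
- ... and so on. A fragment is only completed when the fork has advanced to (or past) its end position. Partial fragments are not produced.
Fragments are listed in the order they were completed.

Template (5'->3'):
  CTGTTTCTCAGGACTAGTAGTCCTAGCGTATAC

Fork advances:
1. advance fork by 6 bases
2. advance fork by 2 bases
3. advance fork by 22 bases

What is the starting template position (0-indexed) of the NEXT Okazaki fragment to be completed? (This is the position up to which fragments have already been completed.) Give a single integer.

Step 1: advance 6 -> fork_pos = 0 + 6 = 6. Reached multiple(s) of 4: 4 -> fragment 1 completed (1 total).
Step 2: advance 2 -> fork_pos = 6 + 2 = 8. Reached multiple(s) of 4: 8 -> fragment 2 completed (2 total).
Step 3: advance 22 -> fork_pos = 8 + 22 = 30. Reached multiple(s) of 4: 12, 16, 20, 24, 28 -> fragments 3-7 completed (7 total).
7 fragment(s) completed, covering template[0:28] (7 x 4 = 28). The next fragment, fragment 8, covers template[28:32], so it starts at position 28.

Answer: 28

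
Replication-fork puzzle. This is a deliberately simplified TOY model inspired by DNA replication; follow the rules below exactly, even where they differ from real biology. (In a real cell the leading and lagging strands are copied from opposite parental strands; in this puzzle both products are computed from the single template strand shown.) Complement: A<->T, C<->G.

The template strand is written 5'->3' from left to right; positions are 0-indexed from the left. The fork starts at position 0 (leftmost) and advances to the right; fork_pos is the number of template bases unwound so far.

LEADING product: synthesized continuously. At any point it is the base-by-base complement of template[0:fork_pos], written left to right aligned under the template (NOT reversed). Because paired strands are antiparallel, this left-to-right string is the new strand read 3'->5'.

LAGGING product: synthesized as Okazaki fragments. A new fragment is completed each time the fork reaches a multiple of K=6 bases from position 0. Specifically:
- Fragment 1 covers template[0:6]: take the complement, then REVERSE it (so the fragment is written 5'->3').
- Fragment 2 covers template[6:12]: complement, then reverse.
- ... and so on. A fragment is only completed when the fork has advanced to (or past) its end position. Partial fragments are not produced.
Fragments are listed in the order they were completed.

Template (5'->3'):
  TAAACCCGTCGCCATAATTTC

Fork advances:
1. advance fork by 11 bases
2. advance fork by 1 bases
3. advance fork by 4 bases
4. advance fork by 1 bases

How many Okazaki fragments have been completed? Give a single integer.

Step 1: advance 11 -> fork_pos = 0 + 11 = 11. Reached multiple(s) of 6: 6 -> fragment 1 completed (1 total).
Step 2: advance 1 -> fork_pos = 11 + 1 = 12. Reached multiple(s) of 6: 12 -> fragment 2 completed (2 total).
Step 3: advance 4 -> fork_pos = 12 + 4 = 16. Next multiple of 6 is 18 (not reached); still 2 fragment(s).
Step 4: advance 1 -> fork_pos = 16 + 1 = 17. Next multiple of 6 is 18 (not reached); still 2 fragment(s).
Check: final fork_pos = 17; the multiples of 6 that are <= 17 are 6..12 -> 17 // 6 = 2 completed fragment(s).

Answer: 2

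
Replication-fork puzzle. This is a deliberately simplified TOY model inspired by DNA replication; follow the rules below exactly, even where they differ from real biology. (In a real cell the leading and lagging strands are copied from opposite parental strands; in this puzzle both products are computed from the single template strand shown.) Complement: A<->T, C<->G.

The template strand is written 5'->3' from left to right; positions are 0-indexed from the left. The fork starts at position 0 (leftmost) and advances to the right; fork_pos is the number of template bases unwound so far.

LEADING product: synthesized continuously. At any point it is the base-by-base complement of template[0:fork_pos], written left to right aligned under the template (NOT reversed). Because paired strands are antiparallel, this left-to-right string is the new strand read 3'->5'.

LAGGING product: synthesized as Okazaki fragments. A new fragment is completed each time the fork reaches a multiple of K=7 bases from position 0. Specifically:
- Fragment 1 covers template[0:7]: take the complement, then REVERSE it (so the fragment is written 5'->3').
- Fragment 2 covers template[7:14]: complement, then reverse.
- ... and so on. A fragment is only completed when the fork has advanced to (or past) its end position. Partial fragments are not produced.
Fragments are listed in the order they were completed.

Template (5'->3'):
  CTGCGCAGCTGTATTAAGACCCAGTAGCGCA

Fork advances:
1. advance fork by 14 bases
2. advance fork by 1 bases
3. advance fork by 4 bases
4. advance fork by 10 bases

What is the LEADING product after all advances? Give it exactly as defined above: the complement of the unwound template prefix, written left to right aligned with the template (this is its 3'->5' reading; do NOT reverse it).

Step 1: advance 14 -> fork_pos = 0 + 14 = 14.
Step 2: advance 1 -> fork_pos = 14 + 1 = 15.
Step 3: advance 4 -> fork_pos = 15 + 4 = 19.
Step 4: advance 10 -> fork_pos = 19 + 10 = 29.
Unwound prefix: template[0:29] = CTGCGCAGCTGTATTAAGACCCAGTAGCG
Complement it base by base (A<->T, C<->G), keeping left-to-right order:
  [0:5] CTGCG -> GACGC
  [5:10] CAGCT -> GTCGA
  [10:15] GTATT -> CATAA
  [15:20] AAGAC -> TTCTG
  [20:25] CCAGT -> GGTCA
  [25:29] AGCG -> TCGC
Concatenate: GACGCGTCGACATAATTCTGGGTCATCGC (length 29; written aligned with the template, i.e. 3'->5').

Answer: GACGCGTCGACATAATTCTGGGTCATCGC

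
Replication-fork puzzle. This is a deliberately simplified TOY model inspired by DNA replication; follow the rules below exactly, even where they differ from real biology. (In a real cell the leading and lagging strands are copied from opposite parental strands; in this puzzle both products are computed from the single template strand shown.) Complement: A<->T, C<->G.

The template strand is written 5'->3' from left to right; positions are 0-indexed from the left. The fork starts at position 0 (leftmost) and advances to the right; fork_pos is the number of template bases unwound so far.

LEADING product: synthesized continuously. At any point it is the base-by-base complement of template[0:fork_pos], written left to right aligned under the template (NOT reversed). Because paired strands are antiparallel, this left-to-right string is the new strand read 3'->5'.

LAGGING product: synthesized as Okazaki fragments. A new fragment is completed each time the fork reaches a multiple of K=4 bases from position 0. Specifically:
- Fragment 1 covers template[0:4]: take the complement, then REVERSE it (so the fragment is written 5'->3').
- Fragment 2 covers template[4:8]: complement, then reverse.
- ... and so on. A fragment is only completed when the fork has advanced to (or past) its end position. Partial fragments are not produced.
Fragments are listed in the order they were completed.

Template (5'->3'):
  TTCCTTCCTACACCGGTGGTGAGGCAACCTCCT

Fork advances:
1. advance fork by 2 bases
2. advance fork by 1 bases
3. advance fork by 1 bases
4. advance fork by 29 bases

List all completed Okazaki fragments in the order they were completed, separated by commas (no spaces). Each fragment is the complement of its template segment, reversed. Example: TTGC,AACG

Answer: GGAA,GGAA,TGTA,CCGG,ACCA,CCTC,GTTG,GGAG

Derivation:
Step 1: advance 2 -> fork_pos = 0 + 2 = 2. Next multiple of 4 is 4 (not reached); still 0 fragment(s).
Step 2: advance 1 -> fork_pos = 2 + 1 = 3. Next multiple of 4 is 4 (not reached); still 0 fragment(s).
Step 3: advance 1 -> fork_pos = 3 + 1 = 4. Reached multiple(s) of 4: 4 -> fragment 1 completed (1 total).
Step 4: advance 29 -> fork_pos = 4 + 29 = 33. Reached multiple(s) of 4: 8, 12, 16, 20, 24, 28, 32 -> fragments 2-8 completed (8 total).
Final fork_pos = 33, so 8 fragment(s) are complete. Build each: template segment -> complement -> reverse.
Fragment 1: template[0:4] = TTCC -> complement AAGG -> reversed GGAA
Fragment 2: template[4:8] = TTCC -> complement AAGG -> reversed GGAA
Fragment 3: template[8:12] = TACA -> complement ATGT -> reversed TGTA
Fragment 4: template[12:16] = CCGG -> complement GGCC -> reversed CCGG
Fragment 5: template[16:20] = TGGT -> complement ACCA -> reversed ACCA
Fragment 6: template[20:24] = GAGG -> complement CTCC -> reversed CCTC
Fragment 7: template[24:28] = CAAC -> complement GTTG -> reversed GTTG
Fragment 8: template[28:32] = CTCC -> complement GAGG -> reversed GGAG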